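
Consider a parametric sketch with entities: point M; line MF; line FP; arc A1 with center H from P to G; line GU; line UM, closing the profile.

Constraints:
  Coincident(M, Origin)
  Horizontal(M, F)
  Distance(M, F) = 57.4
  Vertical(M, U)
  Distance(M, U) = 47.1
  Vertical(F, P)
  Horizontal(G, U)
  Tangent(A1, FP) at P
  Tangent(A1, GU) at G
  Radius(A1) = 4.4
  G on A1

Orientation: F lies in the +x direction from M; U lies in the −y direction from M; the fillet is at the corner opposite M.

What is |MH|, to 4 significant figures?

68.06

MU is vertical with |MU| = 47.1 and U on the −y side, so U = (0.000, -47.10). The virtual corner opposite M is at (57.40, -47.10). The tangent condition forces HP to be normal to FP and the tangent condition forces HG to be normal to GU, with radius 4.4, so the center H sits 4.4 in from both sides at H = (53.00, -42.70). Then |MH| = |H − M| = 68.06.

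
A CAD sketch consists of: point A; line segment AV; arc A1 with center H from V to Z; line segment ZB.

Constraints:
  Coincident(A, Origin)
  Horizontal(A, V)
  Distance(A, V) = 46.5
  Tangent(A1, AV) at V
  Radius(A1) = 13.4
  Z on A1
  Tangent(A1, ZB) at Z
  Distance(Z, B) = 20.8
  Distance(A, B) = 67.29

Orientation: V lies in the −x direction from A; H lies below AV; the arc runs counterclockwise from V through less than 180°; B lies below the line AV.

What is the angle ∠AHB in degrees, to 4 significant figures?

131.1°

Checks: |HZ| = 13.40 ✓; ∠(HZ, ZB) = 90.00° ✓; |ZB| = 20.80 ✓; |AB| = 67.29 ✓.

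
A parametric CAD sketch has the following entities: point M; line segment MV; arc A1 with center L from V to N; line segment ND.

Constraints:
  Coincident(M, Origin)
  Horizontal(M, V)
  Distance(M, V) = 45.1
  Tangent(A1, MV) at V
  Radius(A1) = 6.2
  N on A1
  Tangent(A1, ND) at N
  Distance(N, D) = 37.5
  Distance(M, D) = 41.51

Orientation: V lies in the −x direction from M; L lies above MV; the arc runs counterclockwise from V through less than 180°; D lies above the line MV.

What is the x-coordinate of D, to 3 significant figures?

-21.2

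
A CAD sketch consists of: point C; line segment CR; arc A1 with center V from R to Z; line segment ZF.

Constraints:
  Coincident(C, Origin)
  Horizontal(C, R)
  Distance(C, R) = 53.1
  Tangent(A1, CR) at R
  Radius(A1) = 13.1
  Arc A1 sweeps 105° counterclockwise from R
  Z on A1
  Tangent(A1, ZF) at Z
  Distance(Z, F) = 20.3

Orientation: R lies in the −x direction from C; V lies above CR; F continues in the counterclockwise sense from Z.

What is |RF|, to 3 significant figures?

36.8

C is at the origin; C and R share the same y with |CR| = 53.1 and R on the −x side, so R = (-53.1, 0.00). Tangency of A1 to CR means the radius VR is perpendicular to CR, so V = R + (0, 13.1) = (-53.1, 13.1). On A1, R sits at bearing -90° from V; a 105° counterclockwise sweep puts Z at bearing 15°, so Z = V + 13.1·(cos 15°, sin 15°) = (-40.4, 16.5). Since A1 is tangent to ZF there, VZ ⟂ ZF, so ZF runs along (−sin 15°, cos 15°); with |ZF| = 20.3, F = (-45.7, 36.1). Then |RF| = |F − R| = 36.8.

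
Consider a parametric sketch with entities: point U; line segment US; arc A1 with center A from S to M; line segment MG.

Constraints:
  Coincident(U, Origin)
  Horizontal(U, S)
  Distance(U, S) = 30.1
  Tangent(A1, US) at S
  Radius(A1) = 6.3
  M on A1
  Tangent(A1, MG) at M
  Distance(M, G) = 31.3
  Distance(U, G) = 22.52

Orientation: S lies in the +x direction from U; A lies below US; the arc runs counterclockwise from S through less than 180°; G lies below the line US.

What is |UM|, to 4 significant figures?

25.96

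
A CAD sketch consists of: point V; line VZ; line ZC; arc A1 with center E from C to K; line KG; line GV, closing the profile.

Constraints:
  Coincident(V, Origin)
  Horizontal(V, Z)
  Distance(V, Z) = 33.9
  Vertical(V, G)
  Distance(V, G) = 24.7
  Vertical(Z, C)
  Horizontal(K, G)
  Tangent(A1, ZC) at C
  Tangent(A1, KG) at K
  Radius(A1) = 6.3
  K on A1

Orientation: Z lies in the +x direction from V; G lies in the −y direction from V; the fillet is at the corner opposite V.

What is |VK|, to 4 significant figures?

37.04

V is at the origin; V and Z share the same y with |VZ| = 33.9 and Z on the +x side, so Z = (33.90, 0.000). V and G share the same x with |VG| = 24.7 and G on the −y side, so G = (0.000, -24.70). The virtual corner opposite V is at (33.90, -24.70). Since A1 is tangent to ZC there, EC ⟂ ZC and since A1 is tangent to KG there, EK ⟂ KG, with radius 6.3, so the center E sits 6.3 in from both sides at E = (27.60, -18.40). That places the tangent points at C = (33.90, -18.40) on ZC and K = (27.60, -24.70) on KG. Then |VK| = |K − V| = 37.04.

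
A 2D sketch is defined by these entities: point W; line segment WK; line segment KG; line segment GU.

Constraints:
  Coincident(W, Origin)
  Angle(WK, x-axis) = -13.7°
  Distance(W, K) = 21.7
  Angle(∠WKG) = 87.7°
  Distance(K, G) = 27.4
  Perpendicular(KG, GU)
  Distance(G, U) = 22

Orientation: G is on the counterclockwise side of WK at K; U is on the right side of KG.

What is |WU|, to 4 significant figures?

51.11

W is at the origin; WK runs at -13.7° with length 21.7, so K = 21.7·(cos -13.7°, sin -13.7°) = (21.08, -5.139). ∠WKG = 87.7°, so KG runs at -13.7° + (180° − 87.7°) = 78.60° from the x-axis; with |KG| = 27.4, G = K + 27.4·(cos 78.60°, sin 78.60°) = (26.50, 21.72). KG is perpendicular to GU; with |GU| = 22.0 on the right of KG, U = G + 22.0·(0.9803, -0.1977) = (48.06, 17.37). Then |WU| = |U − W| = 51.11.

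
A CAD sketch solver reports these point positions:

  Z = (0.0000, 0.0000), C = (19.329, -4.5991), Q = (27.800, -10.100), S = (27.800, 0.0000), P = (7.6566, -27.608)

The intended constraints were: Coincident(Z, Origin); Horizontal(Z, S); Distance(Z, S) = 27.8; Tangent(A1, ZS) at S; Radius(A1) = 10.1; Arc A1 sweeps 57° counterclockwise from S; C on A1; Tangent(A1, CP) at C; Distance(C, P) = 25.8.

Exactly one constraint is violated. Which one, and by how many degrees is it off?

Tangent(A1, CP) at C — off by 6.10°.

Z = (0.00, 0.00) ✓; Z.y = 0.00, S.y = 0.00 ✓; |ZS| = 27.80 ✓; ∠(QS, SZ) = 90.00° ✓; |QS| = 10.10 ✓; bearing(Q→C) − bearing(Q→S) = 57.00° ✓; |QC| = 10.10 ✓; ∠(QC, CP) = 83.90° ✗; |CP| = 25.80 ✓.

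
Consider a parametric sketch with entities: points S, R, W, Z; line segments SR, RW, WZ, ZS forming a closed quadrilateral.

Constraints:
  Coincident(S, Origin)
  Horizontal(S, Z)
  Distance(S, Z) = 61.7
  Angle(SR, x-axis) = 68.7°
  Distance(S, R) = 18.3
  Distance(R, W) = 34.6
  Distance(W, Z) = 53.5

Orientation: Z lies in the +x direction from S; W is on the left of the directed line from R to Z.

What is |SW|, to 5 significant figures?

52.140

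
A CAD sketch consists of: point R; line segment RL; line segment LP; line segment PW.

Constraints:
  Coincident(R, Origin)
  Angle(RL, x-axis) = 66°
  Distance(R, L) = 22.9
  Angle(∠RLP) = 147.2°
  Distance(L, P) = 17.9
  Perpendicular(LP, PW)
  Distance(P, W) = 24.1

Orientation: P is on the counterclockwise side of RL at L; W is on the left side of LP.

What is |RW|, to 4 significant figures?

38.95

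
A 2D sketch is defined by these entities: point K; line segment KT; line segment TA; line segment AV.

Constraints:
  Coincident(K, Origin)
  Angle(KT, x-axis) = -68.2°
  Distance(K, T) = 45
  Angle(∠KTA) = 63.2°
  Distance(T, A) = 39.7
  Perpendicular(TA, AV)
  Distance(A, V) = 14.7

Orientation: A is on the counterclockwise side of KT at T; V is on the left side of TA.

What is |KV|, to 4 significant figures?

32.02

K is at the origin; KT runs at -68.2° with length 45.0, so T = 45.0·(cos -68.2°, sin -68.2°) = (16.71, -41.78). ∠KTA = 63.2°, so TA runs at -68.2° + (180° − 63.2°) = 48.60° from the x-axis; with |TA| = 39.7, A = T + 39.7·(cos 48.60°, sin 48.60°) = (42.97, -12.00). The perpendicularity gives AV at right angles to TA; with |AV| = 14.7 on the left of TA, V = A + 14.7·(-0.7501, 0.6613) = (31.94, -2.281). Then |KV| = |V − K| = 32.02.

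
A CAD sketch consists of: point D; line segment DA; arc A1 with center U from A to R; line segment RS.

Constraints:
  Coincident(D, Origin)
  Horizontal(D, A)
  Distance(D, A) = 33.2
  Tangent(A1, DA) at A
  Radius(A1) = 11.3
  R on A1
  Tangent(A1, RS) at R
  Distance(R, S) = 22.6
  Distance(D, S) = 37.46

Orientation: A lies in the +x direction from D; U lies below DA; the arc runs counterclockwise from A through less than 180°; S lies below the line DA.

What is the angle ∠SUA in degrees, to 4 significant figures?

146.0°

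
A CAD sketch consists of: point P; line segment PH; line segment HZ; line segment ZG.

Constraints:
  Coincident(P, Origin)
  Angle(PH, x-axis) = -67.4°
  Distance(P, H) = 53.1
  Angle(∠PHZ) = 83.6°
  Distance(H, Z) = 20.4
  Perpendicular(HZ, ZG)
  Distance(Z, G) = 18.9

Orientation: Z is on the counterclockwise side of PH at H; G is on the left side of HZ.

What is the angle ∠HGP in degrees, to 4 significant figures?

109.7°

∠PHZ = 83.6°, so HZ runs at -67.4° + (180° − 83.6°) = 29.00° from the x-axis; with |HZ| = 20.4, Z = H + 20.4·(cos 29.00°, sin 29.00°) = (38.25, -39.13). The perpendicularity gives ZG at right angles to HZ; with |ZG| = 18.9 on the left of HZ, G = Z + 18.9·(-0.4848, 0.8746) = (29.09, -22.60). Then cos ∠HGP = GH·GP / (|GH||GP|), giving 109.7°.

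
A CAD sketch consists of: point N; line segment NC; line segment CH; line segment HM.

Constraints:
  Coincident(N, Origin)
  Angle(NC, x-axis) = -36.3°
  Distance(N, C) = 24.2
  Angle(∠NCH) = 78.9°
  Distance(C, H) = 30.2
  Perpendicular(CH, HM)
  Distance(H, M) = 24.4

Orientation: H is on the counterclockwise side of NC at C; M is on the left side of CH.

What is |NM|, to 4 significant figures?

25.55

N is at the origin; NC runs at -36.3° with length 24.2, so C = 24.2·(cos -36.3°, sin -36.3°) = (19.50, -14.33). ∠NCH = 78.9°, so CH runs at -36.3° + (180° − 78.9°) = 64.80° from the x-axis; with |CH| = 30.2, H = C + 30.2·(cos 64.80°, sin 64.80°) = (32.36, 13.00). The perpendicularity gives HM at right angles to CH; with |HM| = 24.4 on the left of CH, M = H + 24.4·(-0.9048, 0.4258) = (10.28, 23.39). Then |NM| = |M − N| = 25.55.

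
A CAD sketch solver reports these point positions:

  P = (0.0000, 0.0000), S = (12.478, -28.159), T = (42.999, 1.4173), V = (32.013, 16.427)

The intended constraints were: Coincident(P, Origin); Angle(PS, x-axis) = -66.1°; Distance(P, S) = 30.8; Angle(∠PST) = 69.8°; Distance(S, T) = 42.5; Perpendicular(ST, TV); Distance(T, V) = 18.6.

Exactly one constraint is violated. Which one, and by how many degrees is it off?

Perpendicular(ST, TV) — off by 7.90°.

P = (0.00, 0.00) ✓; PS at -66.10° ✓; |PS| = 30.80 ✓; ∠PST = 69.80° ✓; |ST| = 42.50 ✓; ∠(ST, TV) = 82.10° ✗; |TV| = 18.60 ✓.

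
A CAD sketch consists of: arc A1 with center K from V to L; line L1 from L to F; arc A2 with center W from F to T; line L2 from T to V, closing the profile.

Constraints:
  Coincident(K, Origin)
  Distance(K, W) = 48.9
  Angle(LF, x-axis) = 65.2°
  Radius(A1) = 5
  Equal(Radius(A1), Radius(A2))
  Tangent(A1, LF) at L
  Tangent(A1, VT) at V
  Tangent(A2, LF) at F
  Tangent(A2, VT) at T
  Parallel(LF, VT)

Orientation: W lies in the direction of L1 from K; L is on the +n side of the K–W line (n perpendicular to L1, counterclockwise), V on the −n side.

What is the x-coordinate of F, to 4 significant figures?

15.97

The slot axis is L1's direction at 65.2°, so u = (cos 65.2°, sin 65.2°) = (0.4195, 0.9078) and n = (−sin 65.2°, cos 65.2°) = (-0.9078, 0.4195). K is at the origin and W lies 48.9 along u from K, so W = 48.9·u = (20.51, 44.39). Tangency of A1 to both parallel lines with radius 5.0 puts L and V at K ± 5.0·n: L = (-4.539, 2.097), V = (4.539, -2.097). Equal radii place F and T the same way about W: F = W + 5.0·n = (15.97, 46.49), T = W − 5.0·n = (25.05, 42.29). So F.x = 15.97.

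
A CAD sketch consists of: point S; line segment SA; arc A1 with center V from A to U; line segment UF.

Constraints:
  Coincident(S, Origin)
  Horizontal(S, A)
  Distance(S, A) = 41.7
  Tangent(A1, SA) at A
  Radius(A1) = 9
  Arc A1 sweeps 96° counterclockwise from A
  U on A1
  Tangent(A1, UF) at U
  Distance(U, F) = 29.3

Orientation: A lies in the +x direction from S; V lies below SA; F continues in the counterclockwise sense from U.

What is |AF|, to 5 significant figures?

39.521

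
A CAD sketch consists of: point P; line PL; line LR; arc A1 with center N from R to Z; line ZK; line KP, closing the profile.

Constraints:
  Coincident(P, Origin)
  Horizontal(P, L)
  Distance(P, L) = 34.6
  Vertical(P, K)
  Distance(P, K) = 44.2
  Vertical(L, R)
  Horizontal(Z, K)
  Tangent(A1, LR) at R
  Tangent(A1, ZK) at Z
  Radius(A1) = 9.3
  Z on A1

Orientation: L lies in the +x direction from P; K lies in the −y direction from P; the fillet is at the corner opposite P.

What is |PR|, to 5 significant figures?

49.144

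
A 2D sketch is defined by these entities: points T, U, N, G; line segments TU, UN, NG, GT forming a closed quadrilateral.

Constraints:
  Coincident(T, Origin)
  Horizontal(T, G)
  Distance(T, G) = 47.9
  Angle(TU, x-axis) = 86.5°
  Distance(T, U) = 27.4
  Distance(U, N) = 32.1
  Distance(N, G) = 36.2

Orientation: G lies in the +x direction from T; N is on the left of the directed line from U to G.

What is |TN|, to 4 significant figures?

46.92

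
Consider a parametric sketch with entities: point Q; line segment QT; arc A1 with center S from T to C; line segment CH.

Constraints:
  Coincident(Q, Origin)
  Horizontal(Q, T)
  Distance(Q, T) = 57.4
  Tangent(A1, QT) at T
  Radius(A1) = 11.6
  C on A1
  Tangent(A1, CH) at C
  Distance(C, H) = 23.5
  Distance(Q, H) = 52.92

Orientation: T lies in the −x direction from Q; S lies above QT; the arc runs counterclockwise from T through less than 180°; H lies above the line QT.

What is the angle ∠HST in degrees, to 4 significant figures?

143.2°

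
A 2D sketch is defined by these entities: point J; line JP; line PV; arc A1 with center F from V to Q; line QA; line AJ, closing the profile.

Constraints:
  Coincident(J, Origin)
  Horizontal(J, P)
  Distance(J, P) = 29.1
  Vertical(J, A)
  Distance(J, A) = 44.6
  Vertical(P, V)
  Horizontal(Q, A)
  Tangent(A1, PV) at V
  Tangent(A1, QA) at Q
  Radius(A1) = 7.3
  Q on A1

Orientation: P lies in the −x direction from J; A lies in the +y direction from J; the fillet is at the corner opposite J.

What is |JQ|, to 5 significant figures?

49.643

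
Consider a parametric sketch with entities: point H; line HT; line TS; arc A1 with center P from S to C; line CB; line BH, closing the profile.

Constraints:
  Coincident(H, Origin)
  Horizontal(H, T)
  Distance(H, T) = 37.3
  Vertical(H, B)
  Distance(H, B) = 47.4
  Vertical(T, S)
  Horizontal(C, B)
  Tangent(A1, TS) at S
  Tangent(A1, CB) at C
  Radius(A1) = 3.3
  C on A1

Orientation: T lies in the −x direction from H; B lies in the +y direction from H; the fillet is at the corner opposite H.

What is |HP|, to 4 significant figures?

55.68

H is at the origin; HT is horizontal with |HT| = 37.3 and T on the −x side, so T = (-37.30, 0.000). HB is vertical with |HB| = 47.4 and B on the +y side, so B = (0.000, 47.40). The virtual corner opposite H is at (-37.30, 47.40). Tangency of A1 to TS means the radius PS is perpendicular to TS and tangency of A1 to CB means the radius PC is perpendicular to CB, with radius 3.3, so the center P sits 3.3 in from both sides at P = (-34.00, 44.10). Then |HP| = |P − H| = 55.68.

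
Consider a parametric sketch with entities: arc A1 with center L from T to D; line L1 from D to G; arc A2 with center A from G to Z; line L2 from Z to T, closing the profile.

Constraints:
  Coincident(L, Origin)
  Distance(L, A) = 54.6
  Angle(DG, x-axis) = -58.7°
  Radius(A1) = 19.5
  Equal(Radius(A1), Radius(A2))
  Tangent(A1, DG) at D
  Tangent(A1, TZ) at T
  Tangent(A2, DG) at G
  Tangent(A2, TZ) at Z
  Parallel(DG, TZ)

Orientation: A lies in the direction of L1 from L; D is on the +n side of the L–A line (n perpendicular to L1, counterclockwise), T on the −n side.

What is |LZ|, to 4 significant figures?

57.98

The slot axis is L1's direction at -58.7°, so u = (cos -58.7°, sin -58.7°) = (0.5195, -0.8545) and n = (−sin -58.7°, cos -58.7°) = (0.8545, 0.5195). L is at the origin and A lies 54.6 along u from L, so A = 54.6·u = (28.37, -46.65). Tangency of A1 to both parallel lines with radius 19.5 puts D and T at L ± 19.5·n: D = (16.66, 10.13), T = (-16.66, -10.13). Equal radii place G and Z the same way about A: G = A + 19.5·n = (45.03, -36.52), Z = A − 19.5·n = (11.70, -56.78). Then |LZ| = |Z − L| = 57.98.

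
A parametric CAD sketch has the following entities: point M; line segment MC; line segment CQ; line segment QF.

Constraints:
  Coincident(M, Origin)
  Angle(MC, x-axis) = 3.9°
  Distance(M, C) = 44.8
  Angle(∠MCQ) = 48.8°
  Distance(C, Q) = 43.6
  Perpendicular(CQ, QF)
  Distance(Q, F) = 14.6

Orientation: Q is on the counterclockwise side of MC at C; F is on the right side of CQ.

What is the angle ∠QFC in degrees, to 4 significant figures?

71.49°

M is at the origin; MC runs at 3.9° with length 44.8, so C = 44.8·(cos 3.9°, sin 3.9°) = (44.70, 3.047). ∠MCQ = 48.8°, so CQ runs at 3.9° + (180° − 48.8°) = 135.1° from the x-axis; with |CQ| = 43.6, Q = C + 43.6·(cos 135.1°, sin 135.1°) = (13.81, 33.82). CQ ⟂ QF; with |QF| = 14.6 on the right of CQ, F = Q + 14.6·(0.7059, 0.7083) = (24.12, 44.16). Then cos ∠QFC = FQ·FC / (|FQ||FC|), giving 71.49°.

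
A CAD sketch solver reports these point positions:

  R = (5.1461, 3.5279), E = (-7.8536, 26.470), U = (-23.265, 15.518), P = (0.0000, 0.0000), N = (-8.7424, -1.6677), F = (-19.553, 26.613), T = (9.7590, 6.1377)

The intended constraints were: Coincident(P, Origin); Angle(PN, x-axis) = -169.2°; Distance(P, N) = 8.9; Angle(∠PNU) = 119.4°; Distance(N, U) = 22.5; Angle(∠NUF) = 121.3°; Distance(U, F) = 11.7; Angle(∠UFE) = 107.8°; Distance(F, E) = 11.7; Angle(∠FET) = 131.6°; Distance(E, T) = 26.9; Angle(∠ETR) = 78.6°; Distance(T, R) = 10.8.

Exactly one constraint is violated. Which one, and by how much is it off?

Distance(T, R) = 10.8 — off by 5.50.

P = (0.00, 0.00) ✓; PN at -169.2° ✓; |PN| = 8.900 ✓; ∠PNU = 119.4° ✓; |NU| = 22.50 ✓; ∠NUF = 121.3° ✓; |UF| = 11.70 ✓; ∠UFE = 107.8° ✓; |FE| = 11.70 ✓; ∠FET = 131.6° ✓; |ET| = 26.90 ✓; ∠ETR = 78.60° ✓; |TR| = 5.300 ✗.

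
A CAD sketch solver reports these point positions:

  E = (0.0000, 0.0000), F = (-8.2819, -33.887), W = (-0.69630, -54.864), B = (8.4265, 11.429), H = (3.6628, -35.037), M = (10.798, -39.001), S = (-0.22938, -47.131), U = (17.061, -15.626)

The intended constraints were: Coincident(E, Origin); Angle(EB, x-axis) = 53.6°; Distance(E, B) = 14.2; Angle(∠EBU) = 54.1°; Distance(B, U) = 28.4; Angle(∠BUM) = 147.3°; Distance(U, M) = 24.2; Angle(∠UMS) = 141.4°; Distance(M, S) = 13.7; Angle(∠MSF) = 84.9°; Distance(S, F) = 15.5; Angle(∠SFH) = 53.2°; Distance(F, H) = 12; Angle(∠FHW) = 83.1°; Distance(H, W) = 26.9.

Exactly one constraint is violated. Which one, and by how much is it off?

Distance(H, W) = 26.9 — off by 6.60.

E = (0.00, 0.00) ✓; EB at 53.60° ✓; |EB| = 14.20 ✓; ∠EBU = 54.10° ✓; |BU| = 28.40 ✓; ∠BUM = 147.3° ✓; |UM| = 24.20 ✓; ∠UMS = 141.4° ✓; |MS| = 13.70 ✓; ∠MSF = 84.90° ✓; |SF| = 15.50 ✓; ∠SFH = 53.20° ✓; |FH| = 12.00 ✓; ∠FHW = 83.10° ✓; |HW| = 20.30 ✗.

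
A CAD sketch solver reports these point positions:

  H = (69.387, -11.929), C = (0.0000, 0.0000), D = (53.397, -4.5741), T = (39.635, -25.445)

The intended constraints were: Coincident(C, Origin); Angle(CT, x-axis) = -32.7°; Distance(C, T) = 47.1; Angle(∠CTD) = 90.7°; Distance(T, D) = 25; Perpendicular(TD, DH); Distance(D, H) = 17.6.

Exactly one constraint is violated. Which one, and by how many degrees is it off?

Perpendicular(TD, DH) — off by 8.70°.

C = (0.00, 0.00) ✓; CT at -32.70° ✓; |CT| = 47.10 ✓; ∠CTD = 90.70° ✓; |TD| = 25.00 ✓; ∠(TD, DH) = 81.30° ✗; |DH| = 17.60 ✓.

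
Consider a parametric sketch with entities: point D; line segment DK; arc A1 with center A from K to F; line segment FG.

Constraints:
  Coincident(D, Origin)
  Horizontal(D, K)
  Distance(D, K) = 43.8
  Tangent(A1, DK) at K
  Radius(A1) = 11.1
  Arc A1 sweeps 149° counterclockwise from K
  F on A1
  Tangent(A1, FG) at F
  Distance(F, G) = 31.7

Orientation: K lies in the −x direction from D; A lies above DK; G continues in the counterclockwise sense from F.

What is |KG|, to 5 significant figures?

42.720

D is at the origin; D and K share the same y with |DK| = 43.8 and K on the −x side, so K = (-43.800, 0.0000). Since A1 is tangent to DK there, AK ⟂ DK, so A = K + (0, 11.1) = (-43.800, 11.100). On A1, K sits at bearing -90° from A; a 149° counterclockwise sweep puts F at bearing 59°, so F = A + 11.1·(cos 59°, sin 59°) = (-38.083, 20.615). A1 meets FG tangentially, so AF is at right angles to FG, so FG runs along (−sin 59°, cos 59°); with |FG| = 31.7, G = (-65.255, 36.941). Then |KG| = |G − K| = 42.720.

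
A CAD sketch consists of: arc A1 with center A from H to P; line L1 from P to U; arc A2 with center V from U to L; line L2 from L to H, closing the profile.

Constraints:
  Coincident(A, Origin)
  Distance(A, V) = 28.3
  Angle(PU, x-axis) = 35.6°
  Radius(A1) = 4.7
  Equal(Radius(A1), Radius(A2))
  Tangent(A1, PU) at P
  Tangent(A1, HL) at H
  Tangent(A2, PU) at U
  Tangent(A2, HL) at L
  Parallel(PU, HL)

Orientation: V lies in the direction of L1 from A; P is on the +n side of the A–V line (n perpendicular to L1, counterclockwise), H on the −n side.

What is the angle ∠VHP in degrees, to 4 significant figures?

80.57°

The slot axis is L1's direction at 35.6°, so u = (cos 35.6°, sin 35.6°) = (0.8131, 0.5821) and n = (−sin 35.6°, cos 35.6°) = (-0.5821, 0.8131). A is at the origin and V lies 28.3 along u from A, so V = 28.3·u = (23.01, 16.47). Tangency of A1 to both parallel lines with radius 4.7 puts P and H at A ± 4.7·n: P = (-2.736, 3.822), H = (2.736, -3.822). Then cos ∠VHP = HV·HP / (|HV||HP|), giving 80.57°.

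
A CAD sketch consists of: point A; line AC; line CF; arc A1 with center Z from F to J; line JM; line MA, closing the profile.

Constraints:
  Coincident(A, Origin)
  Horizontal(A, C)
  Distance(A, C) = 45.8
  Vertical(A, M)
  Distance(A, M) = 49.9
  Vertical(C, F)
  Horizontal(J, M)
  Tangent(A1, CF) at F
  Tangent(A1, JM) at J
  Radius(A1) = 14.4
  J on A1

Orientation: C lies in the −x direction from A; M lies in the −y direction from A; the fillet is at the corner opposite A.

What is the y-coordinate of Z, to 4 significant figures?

-35.50

A and M share the same x with |AM| = 49.9 and M on the −y side, so M = (0.000, -49.90). The virtual corner opposite A is at (-45.80, -49.90). The tangent condition forces ZF to be normal to CF and the tangent condition forces ZJ to be normal to JM, with radius 14.4, so the center Z sits 14.4 in from both sides at Z = (-31.40, -35.50). So Z.y = -35.50.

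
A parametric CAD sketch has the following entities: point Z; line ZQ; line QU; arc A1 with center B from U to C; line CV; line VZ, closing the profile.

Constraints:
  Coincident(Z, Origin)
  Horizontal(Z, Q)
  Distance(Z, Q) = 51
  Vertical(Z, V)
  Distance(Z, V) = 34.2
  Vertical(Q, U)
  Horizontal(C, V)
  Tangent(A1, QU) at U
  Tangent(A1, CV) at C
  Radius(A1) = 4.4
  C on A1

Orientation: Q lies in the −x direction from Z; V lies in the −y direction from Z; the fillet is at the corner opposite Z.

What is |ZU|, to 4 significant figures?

59.07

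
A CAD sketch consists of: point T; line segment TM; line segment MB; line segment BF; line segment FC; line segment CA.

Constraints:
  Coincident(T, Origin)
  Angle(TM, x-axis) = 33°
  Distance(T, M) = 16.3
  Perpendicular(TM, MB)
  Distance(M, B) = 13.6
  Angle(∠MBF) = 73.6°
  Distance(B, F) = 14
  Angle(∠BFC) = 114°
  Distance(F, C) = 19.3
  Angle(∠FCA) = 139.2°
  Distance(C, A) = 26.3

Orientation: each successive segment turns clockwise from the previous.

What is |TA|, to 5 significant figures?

34.760

T is at the origin; TM runs at 33.0° with length 16.3, so M = (13.670, 8.8776). The perpendicularity gives MB at right angles to TM, so MB runs at -57.000°; with |MB| = 13.6, B = (21.077, -2.5283). ∠MBF = 73.6° gives BF at -163.40° from the x-axis; with |BF| = 14.0, F = (7.6609, -6.5279). ∠BFC = 114.0° gives FC at 130.60° from the x-axis; with |FC| = 19.3, C = (-4.8990, 8.1260). ∠FCA = 139.2° gives CA at 89.800° from the x-axis; with |CA| = 26.3, A = (-4.8072, 34.426). Then |TA| = |A − T| = 34.760.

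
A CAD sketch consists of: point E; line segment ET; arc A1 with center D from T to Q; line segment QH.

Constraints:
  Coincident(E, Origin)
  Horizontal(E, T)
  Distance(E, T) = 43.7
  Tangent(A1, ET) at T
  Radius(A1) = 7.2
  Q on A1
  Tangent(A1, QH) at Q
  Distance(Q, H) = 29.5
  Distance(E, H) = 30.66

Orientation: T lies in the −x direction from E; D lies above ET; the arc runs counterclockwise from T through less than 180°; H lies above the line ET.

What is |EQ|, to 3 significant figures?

38.4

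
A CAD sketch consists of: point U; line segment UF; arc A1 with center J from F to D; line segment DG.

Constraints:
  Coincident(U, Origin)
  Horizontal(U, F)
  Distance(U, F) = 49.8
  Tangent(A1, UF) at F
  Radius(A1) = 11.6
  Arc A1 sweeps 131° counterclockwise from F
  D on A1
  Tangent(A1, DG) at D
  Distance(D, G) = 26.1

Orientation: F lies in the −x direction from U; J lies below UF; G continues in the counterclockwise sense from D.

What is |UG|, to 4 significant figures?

56.84

U is at the origin; U and F share the same y with |UF| = 49.8 and F on the −x side, so F = (-49.80, 0.000). Tangency of A1 to UF means the radius JF is perpendicular to UF, so J = F + (0, -11.6) = (-49.80, -11.60). On A1, F sits at bearing 90° from J; a 131° counterclockwise sweep puts D at bearing 221°, so D = J + 11.6·(cos 221°, sin 221°) = (-58.55, -19.21). A1 meets DG tangentially, so JD is at right angles to DG, so DG runs along (−sin 221°, cos 221°); with |DG| = 26.1, G = (-41.43, -38.91). Then |UG| = |G − U| = 56.84.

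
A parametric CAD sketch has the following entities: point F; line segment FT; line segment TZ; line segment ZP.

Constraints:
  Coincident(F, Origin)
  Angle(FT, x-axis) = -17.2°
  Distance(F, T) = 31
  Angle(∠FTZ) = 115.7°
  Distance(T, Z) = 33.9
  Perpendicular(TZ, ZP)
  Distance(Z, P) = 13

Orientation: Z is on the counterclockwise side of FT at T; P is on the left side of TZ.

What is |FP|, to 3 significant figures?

49.6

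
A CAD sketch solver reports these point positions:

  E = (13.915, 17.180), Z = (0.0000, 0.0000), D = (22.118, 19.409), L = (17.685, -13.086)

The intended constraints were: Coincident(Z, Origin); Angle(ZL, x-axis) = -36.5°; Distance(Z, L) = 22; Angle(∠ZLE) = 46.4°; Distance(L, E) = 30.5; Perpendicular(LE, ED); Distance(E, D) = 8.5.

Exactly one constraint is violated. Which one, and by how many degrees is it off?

Perpendicular(LE, ED) — off by 8.10°.

Z = (0.00, 0.00) ✓; ZL at -36.50° ✓; |ZL| = 22.00 ✓; ∠ZLE = 46.40° ✓; |LE| = 30.50 ✓; ∠(LE, ED) = 81.90° ✗; |ED| = 8.500 ✓.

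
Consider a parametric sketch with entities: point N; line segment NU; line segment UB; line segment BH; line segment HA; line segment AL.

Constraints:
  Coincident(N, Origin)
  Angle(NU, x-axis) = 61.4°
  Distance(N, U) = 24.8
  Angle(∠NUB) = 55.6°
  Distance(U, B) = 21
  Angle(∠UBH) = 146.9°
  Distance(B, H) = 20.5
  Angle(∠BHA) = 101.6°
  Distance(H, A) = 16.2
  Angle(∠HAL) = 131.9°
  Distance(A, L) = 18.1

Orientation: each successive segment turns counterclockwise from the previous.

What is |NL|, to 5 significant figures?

12.180

∠BHA = 101.6° gives HA at -62.700° from the x-axis; with |HA| = 16.2, A = (-17.545, -7.6170). ∠HAL = 131.9° gives AL at -14.600° from the x-axis; with |AL| = 18.1, L = (-0.029263, -12.180). Then |NL| = |L − N| = 12.180.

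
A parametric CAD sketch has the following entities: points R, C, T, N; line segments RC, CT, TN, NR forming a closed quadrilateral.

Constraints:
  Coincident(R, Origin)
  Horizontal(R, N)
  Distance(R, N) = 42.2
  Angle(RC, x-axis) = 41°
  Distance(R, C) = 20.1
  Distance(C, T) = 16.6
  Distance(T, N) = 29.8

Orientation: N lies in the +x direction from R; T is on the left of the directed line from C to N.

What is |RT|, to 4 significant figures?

36.65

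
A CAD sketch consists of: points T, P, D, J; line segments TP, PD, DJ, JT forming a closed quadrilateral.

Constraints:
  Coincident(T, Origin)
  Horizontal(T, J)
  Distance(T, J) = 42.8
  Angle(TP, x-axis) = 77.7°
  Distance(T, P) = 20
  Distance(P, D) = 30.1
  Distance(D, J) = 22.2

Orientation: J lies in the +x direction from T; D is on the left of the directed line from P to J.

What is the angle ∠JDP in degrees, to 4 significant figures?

110.5°

T is at the origin; TJ is horizontal with |TJ| = 42.8 and J in +x, so J = (42.8, 0). TP runs at 77.7° with |TP| = 20.0, so P = (4.261, 19.54). D is determined by |PD| = 30.1 and |DJ| = 22.2 together: it lies at the intersection of circle(P, 30.1) and circle(J, 22.2). With |PJ| = 43.21, the foot of the radical line on PJ is 26.39 from P and the perpendicular offset is √(30.1² − 26.39²) = 14.48. Taking the left-of-PJ solution: D = (34.34, 20.53).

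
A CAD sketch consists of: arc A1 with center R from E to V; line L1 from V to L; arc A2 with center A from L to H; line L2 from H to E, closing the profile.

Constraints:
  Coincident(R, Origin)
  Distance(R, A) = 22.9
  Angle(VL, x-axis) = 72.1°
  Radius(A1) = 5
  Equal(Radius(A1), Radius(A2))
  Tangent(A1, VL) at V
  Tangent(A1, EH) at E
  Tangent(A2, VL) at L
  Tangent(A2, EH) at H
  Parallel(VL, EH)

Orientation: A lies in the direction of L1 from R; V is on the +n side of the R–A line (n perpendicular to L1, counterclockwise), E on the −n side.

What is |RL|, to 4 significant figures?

23.44

Tangency of A1 to both parallel lines with radius 5.0 puts V and E at R ± 5.0·n: V = (-4.758, 1.537), E = (4.758, -1.537). Equal radii place L and H the same way about A: L = A + 5.0·n = (2.280, 23.33), H = A − 5.0·n = (11.80, 20.25). Then |RL| = |L − R| = 23.44.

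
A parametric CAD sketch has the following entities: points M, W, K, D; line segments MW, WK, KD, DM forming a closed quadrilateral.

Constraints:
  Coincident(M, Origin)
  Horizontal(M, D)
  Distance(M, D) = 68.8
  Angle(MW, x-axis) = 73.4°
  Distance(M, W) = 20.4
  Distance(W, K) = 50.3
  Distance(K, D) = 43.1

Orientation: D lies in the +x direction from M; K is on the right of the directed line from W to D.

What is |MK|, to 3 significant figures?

39.8

M is at the origin; MD is horizontal with |MD| = 68.8 and D in +x, so D = (68.8, 0). MW runs at 73.4° with |MW| = 20.4, so W = (5.83, 19.5). K is determined by |WK| = 50.3 and |KD| = 43.1 together: it lies at the intersection of circle(W, 50.3) and circle(D, 43.1). With |WD| = 65.9, the foot of the radical line on WD is 38.1 from W and the perpendicular offset is √(50.3² − 38.1²) = 32.9. Taking the right-of-WD solution: K = (32.4, -23.1).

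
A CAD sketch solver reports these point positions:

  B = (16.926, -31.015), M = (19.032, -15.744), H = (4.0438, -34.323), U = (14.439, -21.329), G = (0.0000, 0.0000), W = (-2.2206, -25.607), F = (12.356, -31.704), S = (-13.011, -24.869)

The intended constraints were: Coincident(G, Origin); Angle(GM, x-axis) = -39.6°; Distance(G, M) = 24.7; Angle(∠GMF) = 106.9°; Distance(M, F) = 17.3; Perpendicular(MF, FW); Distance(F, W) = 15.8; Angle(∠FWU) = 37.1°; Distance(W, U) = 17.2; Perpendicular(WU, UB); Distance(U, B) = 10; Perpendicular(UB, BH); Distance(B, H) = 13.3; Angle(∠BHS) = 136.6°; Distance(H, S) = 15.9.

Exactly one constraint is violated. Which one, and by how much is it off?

Distance(H, S) = 15.9 — off by 3.60.

G = (0.00, 0.00) ✓; GM at -39.60° ✓; |GM| = 24.70 ✓; ∠GMF = 106.9° ✓; |MF| = 17.30 ✓; ∠(MF, FW) = 90.00° ✓; |FW| = 15.80 ✓; ∠FWU = 37.10° ✓; |WU| = 17.20 ✓; ∠(WU, UB) = 90.00° ✓; |UB| = 10.00 ✓; ∠(UB, BH) = 90.00° ✓; |BH| = 13.30 ✓; ∠BHS = 136.6° ✓; |HS| = 19.50 ✗.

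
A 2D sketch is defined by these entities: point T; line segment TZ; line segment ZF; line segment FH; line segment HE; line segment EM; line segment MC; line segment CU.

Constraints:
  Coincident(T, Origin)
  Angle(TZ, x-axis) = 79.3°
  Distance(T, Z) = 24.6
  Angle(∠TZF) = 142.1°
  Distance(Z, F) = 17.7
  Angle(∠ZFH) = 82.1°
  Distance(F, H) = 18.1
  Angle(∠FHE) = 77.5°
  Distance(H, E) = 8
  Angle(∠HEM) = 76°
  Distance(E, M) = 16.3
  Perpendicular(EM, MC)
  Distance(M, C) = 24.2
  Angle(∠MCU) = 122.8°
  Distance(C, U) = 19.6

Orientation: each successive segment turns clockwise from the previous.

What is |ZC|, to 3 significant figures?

40.0

∠HEM = 76.0° gives EM at 97.0° from the x-axis; with |EM| = 16.3, M = (18.4, 34.1). The perpendicularity gives MC at right angles to EM, so MC runs at 7.00°; with |MC| = 24.2, C = (42.4, 37.0). Then |ZC| = |C − Z| = 40.0.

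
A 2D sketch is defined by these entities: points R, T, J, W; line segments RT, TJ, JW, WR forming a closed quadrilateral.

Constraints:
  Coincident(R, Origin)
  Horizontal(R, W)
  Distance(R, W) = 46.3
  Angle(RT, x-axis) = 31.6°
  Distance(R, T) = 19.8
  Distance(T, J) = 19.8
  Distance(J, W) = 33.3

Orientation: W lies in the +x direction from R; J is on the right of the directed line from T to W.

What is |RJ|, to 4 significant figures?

17.05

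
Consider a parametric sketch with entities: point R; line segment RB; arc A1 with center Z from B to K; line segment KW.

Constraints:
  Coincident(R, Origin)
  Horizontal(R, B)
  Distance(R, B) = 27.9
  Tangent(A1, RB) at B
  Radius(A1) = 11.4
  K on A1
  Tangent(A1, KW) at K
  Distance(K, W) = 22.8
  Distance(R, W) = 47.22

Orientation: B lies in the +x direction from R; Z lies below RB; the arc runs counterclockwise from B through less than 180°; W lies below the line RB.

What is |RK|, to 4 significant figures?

24.90

Checks: |ZK| = 11.40 ✓; ∠(ZK, KW) = 90.00° ✓; |KW| = 22.80 ✓; |RW| = 47.22 ✓.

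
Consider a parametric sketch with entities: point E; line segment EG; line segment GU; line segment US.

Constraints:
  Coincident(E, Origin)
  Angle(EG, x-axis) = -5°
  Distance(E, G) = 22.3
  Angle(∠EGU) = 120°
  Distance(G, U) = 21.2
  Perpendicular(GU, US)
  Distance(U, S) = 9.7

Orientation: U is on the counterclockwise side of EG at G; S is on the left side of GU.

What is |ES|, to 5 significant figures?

33.748

∠EGU = 120.0°, so GU runs at -5.0° + (180° − 120.0°) = 55.000° from the x-axis; with |GU| = 21.2, U = G + 21.2·(cos 55.000°, sin 55.000°) = (34.375, 15.422). GU ⟂ US; with |US| = 9.7 on the left of GU, S = U + 9.7·(-0.81915, 0.57358) = (26.429, 20.986). Then |ES| = |S − E| = 33.748.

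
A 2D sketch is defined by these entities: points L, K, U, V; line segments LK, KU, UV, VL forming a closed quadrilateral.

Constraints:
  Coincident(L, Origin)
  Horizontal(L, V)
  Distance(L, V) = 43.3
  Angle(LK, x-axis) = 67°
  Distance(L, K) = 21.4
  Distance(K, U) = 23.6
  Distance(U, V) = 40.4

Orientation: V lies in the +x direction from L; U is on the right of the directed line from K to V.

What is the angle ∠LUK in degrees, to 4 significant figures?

55.71°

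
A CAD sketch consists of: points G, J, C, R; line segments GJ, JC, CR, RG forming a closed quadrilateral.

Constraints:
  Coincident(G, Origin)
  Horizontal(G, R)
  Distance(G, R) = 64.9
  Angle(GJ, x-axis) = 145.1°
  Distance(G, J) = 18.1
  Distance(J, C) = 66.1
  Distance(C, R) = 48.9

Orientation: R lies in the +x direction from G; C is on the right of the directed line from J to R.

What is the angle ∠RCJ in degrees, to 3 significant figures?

87.4°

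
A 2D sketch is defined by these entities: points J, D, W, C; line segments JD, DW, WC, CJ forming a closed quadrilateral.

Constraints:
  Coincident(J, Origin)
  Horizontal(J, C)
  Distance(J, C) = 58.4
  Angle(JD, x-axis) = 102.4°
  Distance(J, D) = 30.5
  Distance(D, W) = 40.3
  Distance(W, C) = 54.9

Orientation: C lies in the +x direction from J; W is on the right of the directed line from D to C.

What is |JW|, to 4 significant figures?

9.987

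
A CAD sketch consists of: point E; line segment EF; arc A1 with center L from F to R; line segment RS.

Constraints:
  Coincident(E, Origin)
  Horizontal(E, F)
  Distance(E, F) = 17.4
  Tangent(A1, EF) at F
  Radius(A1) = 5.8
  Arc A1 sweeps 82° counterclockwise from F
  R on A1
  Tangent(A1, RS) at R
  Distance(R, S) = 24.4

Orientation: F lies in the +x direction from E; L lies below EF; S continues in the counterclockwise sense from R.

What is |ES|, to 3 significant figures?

30.3

E is at the origin; EF is horizontal with |EF| = 17.4 and F on the +x side, so F = (17.4, 0.00). Tangency of A1 to EF means the radius LF is perpendicular to EF, so L = F + (0, -5.8) = (17.4, -5.80). On A1, F sits at bearing 90° from L; an 82° counterclockwise sweep puts R at bearing 172°, so R = L + 5.8·(cos 172°, sin 172°) = (11.7, -4.99). The tangent condition forces LR to be normal to RS, so RS runs along (−sin 172°, cos 172°); with |RS| = 24.4, S = (8.26, -29.2). Then |ES| = |S − E| = 30.3.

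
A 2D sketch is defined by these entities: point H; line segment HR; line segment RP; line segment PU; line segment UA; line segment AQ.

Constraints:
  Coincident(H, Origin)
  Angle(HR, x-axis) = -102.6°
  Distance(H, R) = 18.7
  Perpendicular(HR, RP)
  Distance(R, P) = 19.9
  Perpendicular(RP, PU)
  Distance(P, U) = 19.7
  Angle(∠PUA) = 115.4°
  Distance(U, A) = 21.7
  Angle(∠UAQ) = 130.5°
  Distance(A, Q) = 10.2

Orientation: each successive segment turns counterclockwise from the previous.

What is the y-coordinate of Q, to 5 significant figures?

7.9612

H is at the origin; HR runs at -102.6° with length 18.7, so R = (-4.0793, -18.250). HR is perpendicular to RP, so RP runs at -12.600°; with |RP| = 19.9, P = (15.341, -22.591). The perpendicularity gives PU at right angles to RP, so PU runs at 77.400°; with |PU| = 19.7, U = (19.639, -3.3651). ∠PUA = 115.4° gives UA at 142.00° from the x-axis; with |UA| = 21.7, A = (2.5391, 9.9947). ∠UAQ = 130.5° gives AQ at -168.50° from the x-axis; with |AQ| = 10.2, Q = (-7.4562, 7.9612). So Q.y = 7.9612.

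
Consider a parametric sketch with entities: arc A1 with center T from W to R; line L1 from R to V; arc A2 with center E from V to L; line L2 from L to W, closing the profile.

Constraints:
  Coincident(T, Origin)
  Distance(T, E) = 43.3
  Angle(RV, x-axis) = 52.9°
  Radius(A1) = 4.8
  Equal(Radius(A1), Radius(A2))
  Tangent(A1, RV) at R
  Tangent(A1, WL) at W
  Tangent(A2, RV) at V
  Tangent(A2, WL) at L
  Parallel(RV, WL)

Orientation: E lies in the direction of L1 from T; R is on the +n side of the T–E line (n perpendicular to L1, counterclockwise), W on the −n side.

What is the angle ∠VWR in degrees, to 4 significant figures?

77.50°

Tangency of A1 to both parallel lines with radius 4.8 puts R and W at T ± 4.8·n: R = (-3.828, 2.895), W = (3.828, -2.895). Equal radii place V and L the same way about E: V = E + 4.8·n = (22.29, 37.43), L = E − 4.8·n = (29.95, 31.64). Then cos ∠VWR = WV·WR / (|WV||WR|), giving 77.50°.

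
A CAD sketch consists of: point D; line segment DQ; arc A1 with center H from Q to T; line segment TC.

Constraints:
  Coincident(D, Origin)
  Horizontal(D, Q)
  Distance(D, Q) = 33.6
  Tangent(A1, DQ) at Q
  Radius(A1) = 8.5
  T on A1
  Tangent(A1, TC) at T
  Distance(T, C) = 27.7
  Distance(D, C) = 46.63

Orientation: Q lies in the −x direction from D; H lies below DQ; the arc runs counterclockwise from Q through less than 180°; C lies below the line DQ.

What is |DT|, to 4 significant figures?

42.98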